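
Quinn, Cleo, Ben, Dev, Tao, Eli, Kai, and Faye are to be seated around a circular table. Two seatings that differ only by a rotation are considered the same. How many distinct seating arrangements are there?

5040

Around a circle, 8 distinct people have 8!/8 = (7)! = 5040 rotationally distinct seatings.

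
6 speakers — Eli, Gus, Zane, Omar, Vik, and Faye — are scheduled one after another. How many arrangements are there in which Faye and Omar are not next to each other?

480

Of the 6! = 720 arrangements, those with Faye and Omar adjacent number 2 × 5! = 240 (treat the pair as a block with 2 internal orders).
So 720 − 240 = 480 arrangements keep them apart.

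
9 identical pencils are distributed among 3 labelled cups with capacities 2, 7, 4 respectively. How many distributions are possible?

12

By stars and bars, unrestricted non-negative solutions to x_1+…+x_3 = 9 number C(9+2,2) = 55.
Subtract solutions that violate a single cap (substitute x_i' = x_i − (cap_i+1)): x_1 ≥ 3 gives C(8,2) = 28; x_2 ≥ 8 gives C(3,2) = 3; x_3 ≥ 5 gives C(6,2) = 15. Together 46.
Add back pairs where two caps are both exceeded: 0 + 3 + 0 = 3.
By inclusion–exclusion the count is 55 − 46 + 3 = 12.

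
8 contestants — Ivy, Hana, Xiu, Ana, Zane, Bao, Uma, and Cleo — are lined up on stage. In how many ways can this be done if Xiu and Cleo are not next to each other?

30240

There are 8! = 40320 arrangements in all. If Xiu and Cleo are adjacent, merging them into one block gives 2·(7)! = 10080 arrangements.
Complementary counting: 40320 − 10080 = 30240.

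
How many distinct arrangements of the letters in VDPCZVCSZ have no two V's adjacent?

35280

There are 9!/(2!·2!·2!) = 45360 arrangements of VDPCZVCSZ in total.
Arrangements with the V's together: treat VV as one letter, giving (8)!/(2!·2!) = 10080.
Subtracting, 45360 − 10080 = 35280 arrangements keep the V's apart.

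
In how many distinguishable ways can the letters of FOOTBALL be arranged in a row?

10080

The 8 letters of FOOTBALL have repeats: L appearing twice and O appearing twice.
So there are 8! / (2!·2!) = 10080 distinguishable arrangements.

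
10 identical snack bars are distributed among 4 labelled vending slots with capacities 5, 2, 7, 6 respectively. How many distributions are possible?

106

Ignoring the caps, the number of non-negative solutions to x_1+…+x_4 = 10 is C(13,3) = 286.
Subtract solutions that violate a single cap (substitute x_i' = x_i − (cap_i+1)): x_1 ≥ 6 gives C(7,3) = 35; x_2 ≥ 3 gives C(10,3) = 120; x_3 ≥ 8 gives C(5,3) = 10; x_4 ≥ 7 gives C(6,3) = 20. Together 185.
Add back pairs where two caps are both exceeded: 4 + 0 + 0 + 0 + 1 + 0 = 5.
By inclusion–exclusion the count is 286 − 185 + 5 = 106.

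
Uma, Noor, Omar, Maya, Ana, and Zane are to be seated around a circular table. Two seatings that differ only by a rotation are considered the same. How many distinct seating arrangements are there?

120

Fix one person's seat to break rotational symmetry; the remaining 5 people can be arranged in (5)! = 120 ways.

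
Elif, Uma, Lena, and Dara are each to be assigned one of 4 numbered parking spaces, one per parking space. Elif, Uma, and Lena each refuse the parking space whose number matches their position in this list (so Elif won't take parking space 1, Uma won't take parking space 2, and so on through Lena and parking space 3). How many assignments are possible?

11

Let Aᵢ (for i ∈ {1, 2, 3}) be the placements that put person i in their forbidden parking space. Any j of these fix j positions, leaving (4−j)! ways to fill the rest, and there are C(3,j) ways to pick which j.
By inclusion–exclusion, the number of valid placements is Σ_{j=0}^{3} (−1)^j C(3,j)·(4−j)!.
Computing: 24 − 18 + 6 − 1 = 11.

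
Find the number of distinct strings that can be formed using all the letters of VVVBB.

10

VVVBB has 5 letters with B appearing twice and V appearing 3 times.
The number of distinct arrangements is 5!/(3!·2!) = 120/12 = 10.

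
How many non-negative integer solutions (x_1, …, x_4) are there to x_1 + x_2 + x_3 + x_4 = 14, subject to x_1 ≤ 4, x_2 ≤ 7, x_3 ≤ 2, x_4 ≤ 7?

60

By stars and bars, unrestricted non-negative solutions to x_1+…+x_4 = 14 number C(14+3,3) = 680.
Subtract solutions that violate a single cap (substitute x_i' = x_i − (cap_i+1)): x_1 ≥ 5 gives C(12,3) = 220; x_2 ≥ 8 gives C(9,3) = 84; x_3 ≥ 3 gives C(14,3) = 364; x_4 ≥ 8 gives C(9,3) = 84. Together 752.
Add back pairs where two caps are both exceeded: 4 + 84 + 4 + 20 + 0 + 20 = 132.
By inclusion–exclusion the count is 680 − 752 + 132 = 60.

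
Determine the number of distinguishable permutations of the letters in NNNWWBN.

NNNWWBN has 7 letters with N appearing 4 times and W appearing twice.
The number of distinct arrangements is 7!/(4!·2!) = 5040/48 = 105.

105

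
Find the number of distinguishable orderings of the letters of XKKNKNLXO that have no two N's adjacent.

Total arrangements of XKKNKNLXO: 9!/(3!·2!·2!) = 15120.
If the two N's are adjacent, glue them into one block, leaving 8 items to arrange: (8)!/(3!·2!) = 3360 ways.
Subtracting, 15120 − 3360 = 11760 arrangements keep the N's apart.

11760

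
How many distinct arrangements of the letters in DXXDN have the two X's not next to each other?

18

Total arrangements of DXXDN: 5!/(2!·2!) = 30.
If the two X's are adjacent, glue them into one block, leaving 4 items to arrange: (4)!/(2!) = 12 ways.
Subtracting, 30 − 12 = 18 arrangements keep the X's apart.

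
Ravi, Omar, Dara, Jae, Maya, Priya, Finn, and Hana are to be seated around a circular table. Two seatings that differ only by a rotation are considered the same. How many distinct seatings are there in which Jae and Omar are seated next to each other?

1440

Glue Jae and Omar into a block (2 internal orders). Seating 7 units around a circle gives (6)! arrangements.
So 2 × (6)! = 2 × 720 = 1440.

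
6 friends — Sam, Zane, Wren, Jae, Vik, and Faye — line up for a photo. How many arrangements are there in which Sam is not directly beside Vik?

480

Of the 6! = 720 arrangements, those with Sam and Vik adjacent number 2 × 5! = 240 (treat the pair as a block with 2 internal orders).
So 720 − 240 = 480 arrangements keep them apart.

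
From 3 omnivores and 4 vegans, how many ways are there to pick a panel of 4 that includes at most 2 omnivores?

31

Split by how many omnivores are chosen (0 through 2).
Sum: C(3,0)·C(4,4) + C(3,1)·C(4,3) + C(3,2)·C(4,2) = 1 + 12 + 18 = 31.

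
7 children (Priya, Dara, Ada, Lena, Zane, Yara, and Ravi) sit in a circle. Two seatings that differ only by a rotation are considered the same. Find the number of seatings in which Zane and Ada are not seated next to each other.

Without the restriction there are (6)! = 720 seatings.
Seatings with Zane beside Ada: treat them as a block with 2 internal orders, giving 2 × (5)! = 240.
Subtracting, 720 − 240 = 480.

480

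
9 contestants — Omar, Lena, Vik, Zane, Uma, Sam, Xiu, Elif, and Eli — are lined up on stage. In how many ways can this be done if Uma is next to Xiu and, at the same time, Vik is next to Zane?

Treat {Uma,Xiu} as one block (2 orders) and {Vik,Zane} as another (2 orders).
That leaves 7 units to arrange: 2 × 2 × 7! = 4 × 5040 = 20160.

20160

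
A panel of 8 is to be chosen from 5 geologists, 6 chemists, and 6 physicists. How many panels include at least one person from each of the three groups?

23485

With no constraint there are C(17,8) = 24310 possible selections.
Subtract selections that omit an entire group: no geologists → C(12,8) = 495; no chemists → C(11,8) = 165; no physicists → C(11,8) = 165.
Add back selections omitting two groups (i.e. drawn from a single group): C(5,8) + C(6,8) + C(6,8) = 0.
By inclusion–exclusion: 24310 − 825 + 0 = 23485.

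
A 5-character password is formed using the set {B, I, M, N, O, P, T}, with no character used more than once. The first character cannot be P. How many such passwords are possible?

2160

The first character has 7−1 = 6 choices (anything except P).
The remaining 4 characters are filled from the other 6 symbols without repetition: 6 × 5 × 4 × 3 = 360.
Total: 6 × 360 = 2160.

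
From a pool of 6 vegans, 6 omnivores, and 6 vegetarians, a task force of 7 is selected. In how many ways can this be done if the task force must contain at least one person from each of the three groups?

With no constraint there are C(18,7) = 31824 possible selections.
Subtract selections that omit an entire group: no vegans → C(12,7) = 792; no omnivores → C(12,7) = 792; no vegetarians → C(12,7) = 792.
Add back selections omitting two groups (i.e. drawn from a single group): C(6,7) + C(6,7) + C(6,7) = 0.
By inclusion–exclusion: 31824 − 2376 + 0 = 29448.

29448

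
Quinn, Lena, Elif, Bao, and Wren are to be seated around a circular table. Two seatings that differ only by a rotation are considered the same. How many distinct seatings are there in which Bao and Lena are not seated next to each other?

Without the restriction there are (4)! = 24 seatings.
Those with Bao next to Lena: fuse the pair into one unit and seat 4 units around a circle — 2·(3)! = 12.
Subtracting, 24 − 12 = 12.

12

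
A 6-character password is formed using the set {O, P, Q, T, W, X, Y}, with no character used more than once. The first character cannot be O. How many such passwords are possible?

The first character has 7−1 = 6 choices (anything except O).
The remaining 5 characters are filled from the other 6 symbols without repetition: 6 × 5 × 4 × 3 × 2 = 720.
Total: 6 × 720 = 4320.

4320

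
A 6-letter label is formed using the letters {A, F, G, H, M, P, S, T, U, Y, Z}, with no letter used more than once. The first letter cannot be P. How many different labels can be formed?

302400

The first letter has 11−1 = 10 choices (anything except P).
The remaining 5 letters are filled from the other 10 symbols without repetition: 10 × 9 × 8 × 7 × 6 = 30240.
Total: 10 × 30240 = 302400.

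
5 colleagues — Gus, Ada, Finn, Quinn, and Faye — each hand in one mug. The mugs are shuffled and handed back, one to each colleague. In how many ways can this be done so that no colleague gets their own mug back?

Let Aᵢ be the assignments in which colleague i gets their own mug. We want the size of the complement of A₁∪…∪A_5.
By inclusion–exclusion this is Σ_{j=0}^{5} (−1)^j C(5,j)·(5−j)!.
Computing: 120 − 120 + 60 − 20 + 5 − 1 = 44.

44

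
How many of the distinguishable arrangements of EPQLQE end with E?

With the last slot taken by E, it remains to arrange the other 5 letters (PQLQE).
Those 5 letters have Q appearing twice, giving (5)!/(2!) = 60.

60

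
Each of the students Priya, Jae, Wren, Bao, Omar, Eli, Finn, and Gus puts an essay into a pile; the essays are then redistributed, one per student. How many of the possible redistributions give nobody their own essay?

14833

This is the derangement count D_8: permutations of 8 items with no fixed point.
By inclusion–exclusion this is Σ_{j=0}^{8} (−1)^j C(8,j)·(8−j)!.
Computing: 40320 − 40320 + 20160 − 6720 + 1680 − 336 + 56 − 8 + 1 = 14833.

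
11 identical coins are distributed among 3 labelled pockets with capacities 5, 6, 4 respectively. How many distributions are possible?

Ignoring the caps, the number of non-negative solutions to x_1+…+x_3 = 11 is C(13,2) = 78.
Subtract solutions that violate a single cap (substitute x_i' = x_i − (cap_i+1)): x_1 ≥ 6 gives C(7,2) = 21; x_2 ≥ 7 gives C(6,2) = 15; x_3 ≥ 5 gives C(8,2) = 28. Together 64.
Add back pairs where two caps are both exceeded: 0 + 1 + 0 = 1.
By inclusion–exclusion the count is 78 − 64 + 1 = 15.

15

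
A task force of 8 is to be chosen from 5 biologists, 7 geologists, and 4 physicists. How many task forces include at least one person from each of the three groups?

12201

With no constraint there are C(16,8) = 12870 possible selections.
Selections missing a whole group: no biologists → C(11,8) = 165; no geologists → C(9,8) = 9; no physicists → C(12,8) = 495.
Add back selections omitting two groups (i.e. drawn from a single group): C(5,8) + C(7,8) + C(4,8) = 0.
By inclusion–exclusion: 12870 − 669 + 0 = 12201.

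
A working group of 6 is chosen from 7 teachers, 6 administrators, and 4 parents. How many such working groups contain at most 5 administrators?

12375

Split by how many administrators are chosen (0 through 5).
Sum: C(6,0)·C(11,6) + C(6,1)·C(11,5) + C(6,2)·C(11,4) + C(6,3)·C(11,3) + C(6,4)·C(11,2) + C(6,5)·C(11,1) = 462 + 2772 + 4950 + 3300 + 825 + 66 = 12375.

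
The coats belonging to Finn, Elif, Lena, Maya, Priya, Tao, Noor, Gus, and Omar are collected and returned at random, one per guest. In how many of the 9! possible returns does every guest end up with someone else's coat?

Let Aᵢ be the assignments in which guest i gets their own coat. We want the size of the complement of A₁∪…∪A_9.
By inclusion–exclusion this is Σ_{j=0}^{9} (−1)^j C(9,j)·(9−j)!.
Computing: 362880 − 362880 + 181440 − 60480 + 15120 − 3024 + 504 − 72 + 9 − 1 = 133496.

133496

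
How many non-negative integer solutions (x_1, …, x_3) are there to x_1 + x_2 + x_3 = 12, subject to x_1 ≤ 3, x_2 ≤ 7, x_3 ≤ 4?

By stars and bars, unrestricted non-negative solutions to x_1+…+x_3 = 12 number C(12+2,2) = 91.
Subtract solutions that violate a single cap (substitute x_i' = x_i − (cap_i+1)): x_1 ≥ 4 gives C(10,2) = 45; x_2 ≥ 8 gives C(6,2) = 15; x_3 ≥ 5 gives C(9,2) = 36. Together 96.
Add back pairs where two caps are both exceeded: 1 + 10 + 0 = 11.
By inclusion–exclusion the count is 91 − 96 + 11 = 6.

6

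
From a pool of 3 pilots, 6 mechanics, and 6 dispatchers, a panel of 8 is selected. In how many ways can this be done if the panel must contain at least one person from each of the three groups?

5922

Total 8-person selections from all 15: C(15,8) = 6435.
Selections missing a whole group: no pilots → C(12,8) = 495; no mechanics → C(9,8) = 9; no dispatchers → C(9,8) = 9.
Add back selections omitting two groups (i.e. drawn from a single group): C(3,8) + C(6,8) + C(6,8) = 0.
By inclusion–exclusion: 6435 − 513 + 0 = 5922.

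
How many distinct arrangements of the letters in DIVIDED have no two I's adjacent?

Total arrangements of DIVIDED: 7!/(3!·2!) = 420.
If the two I's are adjacent, glue them into one block, leaving 6 items to arrange: (6)!/(3!) = 120 ways.
Hence 420 − 120 = 300.

300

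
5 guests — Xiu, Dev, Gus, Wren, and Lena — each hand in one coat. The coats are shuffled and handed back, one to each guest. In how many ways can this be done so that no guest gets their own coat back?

44

This is the derangement count D_5: permutations of 5 items with no fixed point.
By inclusion–exclusion this is Σ_{j=0}^{5} (−1)^j C(5,j)·(5−j)!.
Computing: 120 − 120 + 60 − 20 + 5 − 1 = 44.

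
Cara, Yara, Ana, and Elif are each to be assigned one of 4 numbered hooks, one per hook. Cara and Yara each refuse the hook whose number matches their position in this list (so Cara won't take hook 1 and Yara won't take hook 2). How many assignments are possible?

Let Aᵢ (for i ∈ {1, 2}) be the placements that put person i in their forbidden hook. Any j of these fix j positions, leaving (4−j)! ways to fill the rest, and there are C(2,j) ways to pick which j.
By inclusion–exclusion, the number of valid placements is Σ_{j=0}^{2} (−1)^j C(2,j)·(4−j)!.
Computing: 24 − 12 + 2 = 14.

14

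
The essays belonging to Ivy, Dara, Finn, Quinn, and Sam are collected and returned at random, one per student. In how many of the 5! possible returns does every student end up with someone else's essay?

Count assignments avoiding every fixed point. For any j of the 5 students fixed to their own essay, the other 5−j can be arranged in (5−j)! ways.
By inclusion–exclusion this is Σ_{j=0}^{5} (−1)^j C(5,j)·(5−j)!.
Computing: 120 − 120 + 60 − 20 + 5 − 1 = 44.

44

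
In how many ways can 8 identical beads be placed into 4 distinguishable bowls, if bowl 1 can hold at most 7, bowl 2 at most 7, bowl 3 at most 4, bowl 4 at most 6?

139

Without the upper bounds there are C(11,3) = 165 ways to split 8 among 4 bowls.
Subtract solutions that violate a single cap (substitute x_i' = x_i − (cap_i+1)): x_1 ≥ 8 gives C(3,3) = 1; x_2 ≥ 8 gives C(3,3) = 1; x_3 ≥ 5 gives C(6,3) = 20; x_4 ≥ 7 gives C(4,3) = 4. Together 26.
No two caps can be exceeded simultaneously, so the pair terms are all 0.
By inclusion–exclusion the count is 165 − 26 + 0 = 139.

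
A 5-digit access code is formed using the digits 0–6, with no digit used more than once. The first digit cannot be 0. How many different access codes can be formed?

The first digit has 7−1 = 6 choices (anything except 0).
The remaining 4 digits are filled from the other 6 symbols without repetition: 6 × 5 × 4 × 3 = 360.
Total: 6 × 360 = 2160.

2160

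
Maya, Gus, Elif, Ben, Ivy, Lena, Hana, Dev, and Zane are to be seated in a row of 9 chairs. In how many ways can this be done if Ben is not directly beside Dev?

282240

Of the 9! = 362880 arrangements, those with Ben and Dev adjacent number 2 × 8! = 80640 (treat the pair as a block with 2 internal orders).
Complementary counting: 362880 − 80640 = 282240.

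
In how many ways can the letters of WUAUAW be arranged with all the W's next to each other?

Treat the 2 copies of W as a single block. The multiset to arrange is then {WW, A, A, U, U}, 5 items in all.
That gives (5)!/(2!·2!) = 30 arrangements.

30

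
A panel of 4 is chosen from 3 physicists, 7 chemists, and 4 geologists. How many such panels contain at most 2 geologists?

960

Split by how many geologists are chosen (0 through 2).
Sum: C(4,0)·C(10,4) + C(4,1)·C(10,3) + C(4,2)·C(10,2) = 210 + 480 + 270 = 960.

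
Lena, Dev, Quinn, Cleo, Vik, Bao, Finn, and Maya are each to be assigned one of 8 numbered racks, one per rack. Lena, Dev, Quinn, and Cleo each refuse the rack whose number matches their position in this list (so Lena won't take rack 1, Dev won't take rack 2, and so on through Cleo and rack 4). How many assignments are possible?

24024

Let Aᵢ (for 1 ≤ i ≤ 4) be the placements that put person i in their forbidden rack. Any j of these fix j positions, leaving (8−j)! ways to fill the rest, and there are C(4,j) ways to pick which j.
By inclusion–exclusion, the number of valid placements is Σ_{j=0}^{4} (−1)^j C(4,j)·(8−j)!.
Computing: 40320 − 20160 + 4320 − 480 + 24 = 24024.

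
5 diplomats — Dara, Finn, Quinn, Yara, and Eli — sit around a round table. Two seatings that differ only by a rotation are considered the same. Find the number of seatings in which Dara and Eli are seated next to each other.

12

Treat {Dara, Eli} as one unit (2 internal orders) and seat the resulting 4 units around the table: (3)! circular arrangements.
So 2 × (3)! = 2 × 6 = 12.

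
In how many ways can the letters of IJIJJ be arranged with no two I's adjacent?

6

There are 5!/(3!·2!) = 10 arrangements of IJIJJ in total.
If the two I's are adjacent, glue them into one block, leaving 4 items to arrange: (4)!/(3!) = 4 ways.
Hence 10 − 4 = 6.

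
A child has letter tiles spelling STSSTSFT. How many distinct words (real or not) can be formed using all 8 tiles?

STSSTSFT has 8 letters with S appearing 4 times and T appearing 3 times.
So there are 8! / (4!·3!) = 280 distinguishable arrangements.

280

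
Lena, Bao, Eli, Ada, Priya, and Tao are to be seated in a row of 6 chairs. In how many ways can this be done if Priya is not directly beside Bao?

480

Of the 6! = 720 arrangements, those with Priya and Bao adjacent number 2 × 5! = 240 (treat the pair as a block with 2 internal orders).
Complementary counting: 720 − 240 = 480.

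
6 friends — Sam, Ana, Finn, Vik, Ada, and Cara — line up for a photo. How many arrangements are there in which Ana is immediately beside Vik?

Place the 4 others and the Ana-Vik pair as 5 objects in a line; the pair has 2 internal arrangements.
That gives 2 × 5! = 2 × 120 = 240.

240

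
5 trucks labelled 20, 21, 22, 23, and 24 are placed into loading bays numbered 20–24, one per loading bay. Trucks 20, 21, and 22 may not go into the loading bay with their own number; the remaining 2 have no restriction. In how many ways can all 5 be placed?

Let Aᵢ (for i ∈ {20, 21, 22}) be the placements that put truck i in its forbidden loading bay. Any j of these fix j positions, leaving (5−j)! ways to fill the rest, and there are C(3,j) ways to pick which j.
By inclusion–exclusion, the number of valid placements is Σ_{j=0}^{3} (−1)^j C(3,j)·(5−j)!.
Computing: 120 − 72 + 18 − 2 = 64.

64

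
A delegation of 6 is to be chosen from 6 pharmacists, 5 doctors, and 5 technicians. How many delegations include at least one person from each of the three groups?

Total 6-person selections from all 16: C(16,6) = 8008.
Selections missing a whole group: no pharmacists → C(10,6) = 210; no doctors → C(11,6) = 462; no technicians → C(11,6) = 462.
Add back selections omitting two groups (i.e. drawn from a single group): C(6,6) + C(5,6) + C(5,6) = 1.
By inclusion–exclusion: 8008 − 1134 + 1 = 6875.

6875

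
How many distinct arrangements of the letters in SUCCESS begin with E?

With the first slot taken by E, it remains to arrange the other 6 letters (SUCCSS).
Those 6 letters have C appearing twice and S appearing 3 times, giving (6)!/(3!·2!) = 60.

60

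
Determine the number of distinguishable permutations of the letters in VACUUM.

360

The 6 letters of VACUUM have repeats: U appearing twice.
So there are 6! / (2!) = 360 distinguishable arrangements.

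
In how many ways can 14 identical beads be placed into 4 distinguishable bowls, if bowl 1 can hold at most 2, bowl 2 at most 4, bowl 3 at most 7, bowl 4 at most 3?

By stars and bars, unrestricted non-negative solutions to x_1+…+x_4 = 14 number C(14+3,3) = 680.
Subtract solutions that violate a single cap (substitute x_i' = x_i − (cap_i+1)): x_1 ≥ 3 gives C(14,3) = 364; x_2 ≥ 5 gives C(12,3) = 220; x_3 ≥ 8 gives C(9,3) = 84; x_4 ≥ 4 gives C(13,3) = 286. Together 954.
Add back pairs where two caps are both exceeded: 84 + 20 + 120 + 4 + 56 + 10 = 294.
Subtract triples: 0 + 10 + 0 + 0 = 10.
By inclusion–exclusion the count is 680 − 954 + 294 − 10 = 10.

10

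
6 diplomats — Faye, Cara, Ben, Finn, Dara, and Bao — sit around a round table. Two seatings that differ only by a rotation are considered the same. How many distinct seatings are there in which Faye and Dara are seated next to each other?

Glue Faye and Dara into a block (2 internal orders). Seating 5 units around a circle gives (4)! arrangements.
So 2 × (4)! = 2 × 24 = 48.

48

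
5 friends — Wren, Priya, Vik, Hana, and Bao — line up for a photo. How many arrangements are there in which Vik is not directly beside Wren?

There are 5! = 120 arrangements in all. If Vik and Wren are adjacent, merging them into one block gives 2·(4)! = 48 arrangements.
So 120 − 48 = 72 arrangements keep them apart.

72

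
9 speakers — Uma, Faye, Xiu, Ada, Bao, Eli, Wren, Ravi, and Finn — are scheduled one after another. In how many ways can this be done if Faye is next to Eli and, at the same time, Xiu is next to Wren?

20160

Treat {Faye,Eli} as one block (2 orders) and {Xiu,Wren} as another (2 orders).
That leaves 7 units to arrange: 2 × 2 × 7! = 4 × 5040 = 20160.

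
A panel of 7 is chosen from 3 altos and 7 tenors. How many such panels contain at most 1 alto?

22

Split by how many altos are chosen (0 through 1).
Sum: C(3,0)·C(7,7) + C(3,1)·C(7,6) = 1 + 21 = 22.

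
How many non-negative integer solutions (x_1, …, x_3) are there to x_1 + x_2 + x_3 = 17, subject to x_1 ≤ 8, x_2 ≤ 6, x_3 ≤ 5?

Without the upper bounds there are C(19,2) = 171 ways to split 17 among 3 variables.
Subtract solutions that violate a single cap (substitute x_i' = x_i − (cap_i+1)): x_1 ≥ 9 gives C(10,2) = 45; x_2 ≥ 7 gives C(12,2) = 66; x_3 ≥ 6 gives C(13,2) = 78. Together 189.
Add back pairs where two caps are both exceeded: 3 + 6 + 15 = 24.
By inclusion–exclusion the count is 171 − 189 + 24 = 6.

6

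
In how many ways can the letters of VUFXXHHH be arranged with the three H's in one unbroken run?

360

Treat the 3 copies of H as a single block. The multiset to arrange is then {HHH, F, U, V, X, X}, 6 items in all.
That gives (6)!/(2!) = 360 arrangements.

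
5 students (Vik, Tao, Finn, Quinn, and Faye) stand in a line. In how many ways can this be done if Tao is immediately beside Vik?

Place the 3 others and the Tao-Vik pair as 4 objects in a line; the pair has 2 internal arrangements.
So the count is 2·(4)! = 48.

48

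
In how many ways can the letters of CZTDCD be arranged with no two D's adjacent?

120

There are 6!/(2!·2!) = 180 arrangements of CZTDCD in total.
If the two D's are adjacent, glue them into one block, leaving 5 items to arrange: (5)!/(2!) = 60 ways.
Hence 180 − 60 = 120.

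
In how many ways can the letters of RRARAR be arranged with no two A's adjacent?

10

There are 6!/(4!·2!) = 15 arrangements of RRARAR in total.
Arrangements with the A's together: treat AA as one letter, giving (5)!/(4!) = 5.
Hence 15 − 5 = 10.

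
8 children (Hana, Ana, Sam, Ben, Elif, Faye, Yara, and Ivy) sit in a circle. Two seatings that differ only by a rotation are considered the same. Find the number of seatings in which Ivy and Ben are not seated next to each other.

Without the restriction there are (7)! = 5040 seatings.
Those with Ivy next to Ben: fuse the pair into one unit and seat 7 units around a circle — 2·(6)! = 1440.
Subtracting, 5040 − 1440 = 3600.

3600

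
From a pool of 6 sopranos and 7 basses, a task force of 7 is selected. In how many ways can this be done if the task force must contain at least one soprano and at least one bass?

1715

Total 7-person selections from all 13: C(13,7) = 1716.
Selections missing a whole group: no sopranos → C(7,7) = 1; no basses → C(6,7) = 0.
Both groups omitted at once is impossible, so 1716 − 1 = 1715.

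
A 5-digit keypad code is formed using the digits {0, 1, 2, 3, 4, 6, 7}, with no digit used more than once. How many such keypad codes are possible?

2520

This is a permutation of 5 out of 7: P(7,5) = 7!/2!.
7 × 6 × 5 × 4 × 3 = 2520.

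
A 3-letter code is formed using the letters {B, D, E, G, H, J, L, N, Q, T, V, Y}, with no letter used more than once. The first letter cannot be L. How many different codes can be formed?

The first letter has 12−1 = 11 choices (anything except L).
The remaining 2 letters are filled from the other 11 symbols without repetition: 11 × 10 = 110.
Total: 11 × 110 = 1210.

1210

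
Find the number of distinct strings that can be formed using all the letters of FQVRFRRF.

FQVRFRRF has 8 letters with F appearing 3 times and R appearing 3 times.
Dividing 8! = 40320 by 3!·3! = 36 for the repeated letters gives 1120.

1120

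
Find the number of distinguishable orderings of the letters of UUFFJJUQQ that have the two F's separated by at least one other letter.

Total arrangements of UUFFJJUQQ: 9!/(3!·2!·2!·2!) = 7560.
Arrangements with the F's together: treat FF as one letter, giving (8)!/(3!·2!·2!) = 1680.
Hence 7560 − 1680 = 5880.

5880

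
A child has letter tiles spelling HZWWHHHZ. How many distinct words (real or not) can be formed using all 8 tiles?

420

Letter multiplicities in HZWWHHHZ: H×4, W×2, Z×2.
The number of distinct arrangements is 8!/(4!·2!·2!) = 40320/96 = 420.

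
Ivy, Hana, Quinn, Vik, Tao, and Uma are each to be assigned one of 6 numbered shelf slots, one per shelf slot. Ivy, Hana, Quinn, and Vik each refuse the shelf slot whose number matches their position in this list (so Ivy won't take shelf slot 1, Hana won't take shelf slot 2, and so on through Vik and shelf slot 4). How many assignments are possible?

362

Let Aᵢ (for 1 ≤ i ≤ 4) be the placements that put person i in their forbidden shelf slot. Any j of these fix j positions, leaving (6−j)! ways to fill the rest, and there are C(4,j) ways to pick which j.
By inclusion–exclusion, the number of valid placements is Σ_{j=0}^{4} (−1)^j C(4,j)·(6−j)!.
Computing: 720 − 480 + 144 − 24 + 2 = 362.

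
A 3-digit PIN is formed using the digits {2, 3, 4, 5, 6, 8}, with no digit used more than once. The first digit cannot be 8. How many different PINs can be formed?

The first digit has 6−1 = 5 choices (anything except 8).
The remaining 2 digits are filled from the other 5 symbols without repetition: 5 × 4 = 20.
Total: 5 × 20 = 100.

100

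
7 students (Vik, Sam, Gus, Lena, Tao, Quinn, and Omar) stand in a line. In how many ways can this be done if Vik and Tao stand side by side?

Glue Vik and Tao into one block (2 internal orders), leaving 6 units to arrange in a row.
That gives 2 × 6! = 2 × 720 = 1440.

1440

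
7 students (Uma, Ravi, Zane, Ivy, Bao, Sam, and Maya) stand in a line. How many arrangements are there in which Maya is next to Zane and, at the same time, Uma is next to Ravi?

Treat {Maya,Zane} as one block (2 orders) and {Uma,Ravi} as another (2 orders).
That leaves 5 units to arrange: 2 × 2 × 5! = 4 × 120 = 480.

480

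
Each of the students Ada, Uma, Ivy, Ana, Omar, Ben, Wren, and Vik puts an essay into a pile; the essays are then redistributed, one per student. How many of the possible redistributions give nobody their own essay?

This is the derangement count D_8: permutations of 8 items with no fixed point.
By inclusion–exclusion this is Σ_{j=0}^{8} (−1)^j C(8,j)·(8−j)!.
Computing: 40320 − 40320 + 20160 − 6720 + 1680 − 336 + 56 − 8 + 1 = 14833.

14833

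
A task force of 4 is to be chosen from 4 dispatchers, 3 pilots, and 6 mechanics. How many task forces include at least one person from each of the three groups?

360

Unrestricted: C(13,4) = 715 ways to pick any 4 of the 13.
Subtract selections that omit an entire group: no dispatchers → C(9,4) = 126; no pilots → C(10,4) = 210; no mechanics → C(7,4) = 35.
Add back selections omitting two groups (i.e. drawn from a single group): C(4,4) + C(3,4) + C(6,4) = 16.
By inclusion–exclusion: 715 − 371 + 16 = 360.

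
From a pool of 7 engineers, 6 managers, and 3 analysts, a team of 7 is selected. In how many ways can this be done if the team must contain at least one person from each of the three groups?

9569

Total 7-person selections from all 16: C(16,7) = 11440.
Selections missing a whole group: no engineers → C(9,7) = 36; no managers → C(10,7) = 120; no analysts → C(13,7) = 1716.
Add back selections omitting two groups (i.e. drawn from a single group): C(7,7) + C(6,7) + C(3,7) = 1.
By inclusion–exclusion: 11440 − 1872 + 1 = 9569.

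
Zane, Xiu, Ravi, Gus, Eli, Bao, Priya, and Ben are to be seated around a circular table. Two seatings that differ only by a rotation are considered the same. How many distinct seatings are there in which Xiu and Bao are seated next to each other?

Glue Xiu and Bao into a block (2 internal orders). Seating 7 units around a circle gives (6)! arrangements.
So 2 × (6)! = 2 × 720 = 1440.

1440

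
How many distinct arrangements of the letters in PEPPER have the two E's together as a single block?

Treat the 2 copies of E as a single block. The multiset to arrange is then {EE, P, P, P, R}, 5 items in all.
That gives (5)!/(3!) = 20 arrangements.

20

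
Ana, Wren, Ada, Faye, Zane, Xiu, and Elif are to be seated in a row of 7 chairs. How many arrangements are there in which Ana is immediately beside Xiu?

Treat {Ana, Xiu} as a single unit. There are 6 units to order, and the pair itself can be ordered 2 ways.
That gives 2 × 6! = 2 × 720 = 1440.

1440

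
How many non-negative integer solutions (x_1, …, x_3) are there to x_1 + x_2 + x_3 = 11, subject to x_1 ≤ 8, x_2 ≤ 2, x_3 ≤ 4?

9

By stars and bars, unrestricted non-negative solutions to x_1+…+x_3 = 11 number C(11+2,2) = 78.
Subtract solutions that violate a single cap (substitute x_i' = x_i − (cap_i+1)): x_1 ≥ 9 gives C(4,2) = 6; x_2 ≥ 3 gives C(10,2) = 45; x_3 ≥ 5 gives C(8,2) = 28. Together 79.
Add back pairs where two caps are both exceeded: 0 + 0 + 10 = 10.
By inclusion–exclusion the count is 78 − 79 + 10 = 9.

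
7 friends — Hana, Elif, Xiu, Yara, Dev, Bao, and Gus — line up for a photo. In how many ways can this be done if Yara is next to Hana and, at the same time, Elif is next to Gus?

480

Treat {Yara,Hana} as one block (2 orders) and {Elif,Gus} as another (2 orders).
That leaves 5 units to arrange: 2 × 2 × 5! = 4 × 120 = 480.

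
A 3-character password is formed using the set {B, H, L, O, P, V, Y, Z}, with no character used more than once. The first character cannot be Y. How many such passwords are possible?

The first character has 8−1 = 7 choices (anything except Y).
The remaining 2 characters are filled from the other 7 symbols without repetition: 7 × 6 = 42.
Total: 7 × 42 = 294.

294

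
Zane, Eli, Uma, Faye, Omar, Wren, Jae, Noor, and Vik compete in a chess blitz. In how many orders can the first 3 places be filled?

There are 9 choices for 1st place, 8 for 2nd, and 7 for 3rd.
That gives 9 × 8 × 7 = 504.

504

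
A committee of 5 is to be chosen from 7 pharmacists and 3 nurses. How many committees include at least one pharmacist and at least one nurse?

With no constraint there are C(10,5) = 252 possible selections.
Subtract selections that omit an entire group: no pharmacists → C(3,5) = 0; no nurses → C(7,5) = 21.
Both groups omitted at once is impossible, so 252 − 21 = 231.

231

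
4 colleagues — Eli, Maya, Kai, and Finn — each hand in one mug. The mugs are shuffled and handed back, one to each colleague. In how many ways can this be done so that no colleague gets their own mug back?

9

This is the derangement count D_4: permutations of 4 items with no fixed point.
By inclusion–exclusion this is Σ_{j=0}^{4} (−1)^j C(4,j)·(4−j)!.
Computing: 24 − 24 + 12 − 4 + 1 = 9.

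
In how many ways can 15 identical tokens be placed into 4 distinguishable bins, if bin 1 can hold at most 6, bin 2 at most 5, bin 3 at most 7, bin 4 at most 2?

Ignoring the caps, the number of non-negative solutions to x_1+…+x_4 = 15 is C(18,3) = 816.
Subtract solutions that violate a single cap (substitute x_i' = x_i − (cap_i+1)): x_1 ≥ 7 gives C(11,3) = 165; x_2 ≥ 6 gives C(12,3) = 220; x_3 ≥ 8 gives C(10,3) = 120; x_4 ≥ 3 gives C(15,3) = 455. Together 960.
Add back pairs where two caps are both exceeded: 10 + 1 + 56 + 4 + 84 + 35 = 190.
By inclusion–exclusion the count is 816 − 960 + 190 = 46.

46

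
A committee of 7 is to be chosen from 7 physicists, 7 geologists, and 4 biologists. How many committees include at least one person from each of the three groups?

Total 7-person selections from all 18: C(18,7) = 31824.
Selections missing a whole group: no physicists → C(11,7) = 330; no geologists → C(11,7) = 330; no biologists → C(14,7) = 3432.
Add back selections omitting two groups (i.e. drawn from a single group): C(7,7) + C(7,7) + C(4,7) = 2.
By inclusion–exclusion: 31824 − 4092 + 2 = 27734.

27734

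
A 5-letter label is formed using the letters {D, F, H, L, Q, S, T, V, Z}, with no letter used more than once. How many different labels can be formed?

With no repetition, fill the 5 letters in order: 9 choices, then 8, down to 5.
9 × 8 × 7 × 6 × 5 = 15120.

15120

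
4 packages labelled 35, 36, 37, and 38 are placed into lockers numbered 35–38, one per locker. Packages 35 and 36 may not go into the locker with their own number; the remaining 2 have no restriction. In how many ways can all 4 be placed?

Let Aᵢ (for i ∈ {35, 36}) be the placements that put package i in its forbidden locker. Any j of these fix j positions, leaving (4−j)! ways to fill the rest, and there are C(2,j) ways to pick which j.
By inclusion–exclusion, the number of valid placements is Σ_{j=0}^{2} (−1)^j C(2,j)·(4−j)!.
Computing: 24 − 12 + 2 = 14.

14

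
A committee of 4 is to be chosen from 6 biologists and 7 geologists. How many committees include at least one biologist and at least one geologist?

Unrestricted: C(13,4) = 715 ways to pick any 4 of the 13.
Subtract selections that omit an entire group: no biologists → C(7,4) = 35; no geologists → C(6,4) = 15.
Both groups omitted at once is impossible, so 715 − 50 = 665.

665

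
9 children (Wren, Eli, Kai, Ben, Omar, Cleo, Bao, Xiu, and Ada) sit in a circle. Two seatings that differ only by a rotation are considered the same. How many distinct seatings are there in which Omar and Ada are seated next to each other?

10080

Treat {Omar, Ada} as one unit (2 internal orders) and seat the resulting 8 units around the table: (7)! circular arrangements.
So 2 × (7)! = 2 × 5040 = 10080.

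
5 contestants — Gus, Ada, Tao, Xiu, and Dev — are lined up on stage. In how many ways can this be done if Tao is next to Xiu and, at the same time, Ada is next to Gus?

24

Treat {Tao,Xiu} as one block (2 orders) and {Ada,Gus} as another (2 orders).
That leaves 3 units to arrange: 2 × 2 × 3! = 4 × 6 = 24.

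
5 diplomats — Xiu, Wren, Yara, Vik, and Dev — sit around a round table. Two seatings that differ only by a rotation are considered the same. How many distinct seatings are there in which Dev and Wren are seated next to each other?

12

Treat {Dev, Wren} as one unit (2 internal orders) and seat the resulting 4 units around the table: (3)! circular arrangements.
So 2 × (3)! = 2 × 6 = 12.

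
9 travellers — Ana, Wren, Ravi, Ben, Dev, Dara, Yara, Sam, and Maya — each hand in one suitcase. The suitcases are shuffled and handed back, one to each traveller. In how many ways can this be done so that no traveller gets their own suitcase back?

Let Aᵢ be the assignments in which traveller i gets their own suitcase. We want the size of the complement of A₁∪…∪A_9.
By inclusion–exclusion this is Σ_{j=0}^{9} (−1)^j C(9,j)·(9−j)!.
Computing: 362880 − 362880 + 181440 − 60480 + 15120 − 3024 + 504 − 72 + 9 − 1 = 133496.

133496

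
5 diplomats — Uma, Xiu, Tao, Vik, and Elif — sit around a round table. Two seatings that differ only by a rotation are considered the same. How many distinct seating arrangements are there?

Fix one person's seat to break rotational symmetry; the remaining 4 people can be arranged in (4)! = 24 ways.

24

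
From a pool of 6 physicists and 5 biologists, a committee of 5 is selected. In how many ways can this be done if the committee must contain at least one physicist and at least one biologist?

Unrestricted: C(11,5) = 462 ways to pick any 5 of the 11.
Subtract selections that omit an entire group: no physicists → C(5,5) = 1; no biologists → C(6,5) = 6.
Both groups omitted at once is impossible, so 462 − 7 = 455.

455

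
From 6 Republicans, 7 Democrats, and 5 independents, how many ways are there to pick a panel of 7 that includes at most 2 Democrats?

Split by how many Democrats are chosen (0 through 2).
Sum: C(7,0)·C(11,7) + C(7,1)·C(11,6) + C(7,2)·C(11,5) = 330 + 3234 + 9702 = 13266.

13266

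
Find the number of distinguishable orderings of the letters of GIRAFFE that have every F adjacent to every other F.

Treat the 2 copies of F as a single block. The multiset to arrange is then {FF, A, E, G, I, R}, 6 items in all.
All 6 items are distinct, so there are (6)! = 720 arrangements.

720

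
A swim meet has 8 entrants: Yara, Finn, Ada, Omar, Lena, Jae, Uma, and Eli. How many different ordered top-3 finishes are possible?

336

This is an ordered selection of 3 from 8: P(8,3).
That gives 8 × 7 × 6 = 336.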